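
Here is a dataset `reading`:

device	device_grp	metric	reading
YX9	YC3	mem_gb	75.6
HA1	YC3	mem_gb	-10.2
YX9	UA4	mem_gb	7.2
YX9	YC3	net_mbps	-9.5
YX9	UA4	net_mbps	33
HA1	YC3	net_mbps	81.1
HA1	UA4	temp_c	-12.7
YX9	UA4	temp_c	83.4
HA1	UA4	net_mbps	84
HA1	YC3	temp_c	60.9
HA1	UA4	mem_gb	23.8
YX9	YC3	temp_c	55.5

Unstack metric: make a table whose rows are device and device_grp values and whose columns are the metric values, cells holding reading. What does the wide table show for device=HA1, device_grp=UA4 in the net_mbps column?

84

Wide layout: rows indexed by device and device_grp, columns are the 3 distinct metric values (mem_gb, net_mbps, temp_c).
Cell (device=HA1, device_grp=UA4, metric=net_mbps) draws from the long row where device=HA1, device_grp=UA4 and metric=net_mbps, which has reading=84.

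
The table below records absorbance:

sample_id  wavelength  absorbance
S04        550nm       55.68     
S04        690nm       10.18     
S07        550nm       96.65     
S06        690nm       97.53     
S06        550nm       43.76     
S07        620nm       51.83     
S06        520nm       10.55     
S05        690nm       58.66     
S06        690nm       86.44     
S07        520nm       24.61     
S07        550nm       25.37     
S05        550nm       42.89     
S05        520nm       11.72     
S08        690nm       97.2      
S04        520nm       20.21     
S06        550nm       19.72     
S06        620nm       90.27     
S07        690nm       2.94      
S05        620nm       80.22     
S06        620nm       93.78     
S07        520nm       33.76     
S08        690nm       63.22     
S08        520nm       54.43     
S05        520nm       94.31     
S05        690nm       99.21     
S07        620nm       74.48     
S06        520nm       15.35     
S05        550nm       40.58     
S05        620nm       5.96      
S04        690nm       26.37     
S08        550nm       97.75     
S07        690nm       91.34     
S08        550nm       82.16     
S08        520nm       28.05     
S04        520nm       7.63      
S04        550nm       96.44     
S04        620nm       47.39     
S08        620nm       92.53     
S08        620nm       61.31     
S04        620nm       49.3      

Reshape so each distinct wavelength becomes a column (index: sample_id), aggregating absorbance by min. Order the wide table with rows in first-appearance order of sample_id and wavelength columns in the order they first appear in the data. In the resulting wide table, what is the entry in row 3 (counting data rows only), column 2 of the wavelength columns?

With rows in first-appearance order of sample_id, row 3 is sample_id=S06. wavelength columns in first-appearance order: 550nm, 690nm, 620nm, 520nm; column 2 is 690nm.
Long rows with sample_id=S06, wavelength=690nm: min(97.53, 86.44) = 86.44.

86.44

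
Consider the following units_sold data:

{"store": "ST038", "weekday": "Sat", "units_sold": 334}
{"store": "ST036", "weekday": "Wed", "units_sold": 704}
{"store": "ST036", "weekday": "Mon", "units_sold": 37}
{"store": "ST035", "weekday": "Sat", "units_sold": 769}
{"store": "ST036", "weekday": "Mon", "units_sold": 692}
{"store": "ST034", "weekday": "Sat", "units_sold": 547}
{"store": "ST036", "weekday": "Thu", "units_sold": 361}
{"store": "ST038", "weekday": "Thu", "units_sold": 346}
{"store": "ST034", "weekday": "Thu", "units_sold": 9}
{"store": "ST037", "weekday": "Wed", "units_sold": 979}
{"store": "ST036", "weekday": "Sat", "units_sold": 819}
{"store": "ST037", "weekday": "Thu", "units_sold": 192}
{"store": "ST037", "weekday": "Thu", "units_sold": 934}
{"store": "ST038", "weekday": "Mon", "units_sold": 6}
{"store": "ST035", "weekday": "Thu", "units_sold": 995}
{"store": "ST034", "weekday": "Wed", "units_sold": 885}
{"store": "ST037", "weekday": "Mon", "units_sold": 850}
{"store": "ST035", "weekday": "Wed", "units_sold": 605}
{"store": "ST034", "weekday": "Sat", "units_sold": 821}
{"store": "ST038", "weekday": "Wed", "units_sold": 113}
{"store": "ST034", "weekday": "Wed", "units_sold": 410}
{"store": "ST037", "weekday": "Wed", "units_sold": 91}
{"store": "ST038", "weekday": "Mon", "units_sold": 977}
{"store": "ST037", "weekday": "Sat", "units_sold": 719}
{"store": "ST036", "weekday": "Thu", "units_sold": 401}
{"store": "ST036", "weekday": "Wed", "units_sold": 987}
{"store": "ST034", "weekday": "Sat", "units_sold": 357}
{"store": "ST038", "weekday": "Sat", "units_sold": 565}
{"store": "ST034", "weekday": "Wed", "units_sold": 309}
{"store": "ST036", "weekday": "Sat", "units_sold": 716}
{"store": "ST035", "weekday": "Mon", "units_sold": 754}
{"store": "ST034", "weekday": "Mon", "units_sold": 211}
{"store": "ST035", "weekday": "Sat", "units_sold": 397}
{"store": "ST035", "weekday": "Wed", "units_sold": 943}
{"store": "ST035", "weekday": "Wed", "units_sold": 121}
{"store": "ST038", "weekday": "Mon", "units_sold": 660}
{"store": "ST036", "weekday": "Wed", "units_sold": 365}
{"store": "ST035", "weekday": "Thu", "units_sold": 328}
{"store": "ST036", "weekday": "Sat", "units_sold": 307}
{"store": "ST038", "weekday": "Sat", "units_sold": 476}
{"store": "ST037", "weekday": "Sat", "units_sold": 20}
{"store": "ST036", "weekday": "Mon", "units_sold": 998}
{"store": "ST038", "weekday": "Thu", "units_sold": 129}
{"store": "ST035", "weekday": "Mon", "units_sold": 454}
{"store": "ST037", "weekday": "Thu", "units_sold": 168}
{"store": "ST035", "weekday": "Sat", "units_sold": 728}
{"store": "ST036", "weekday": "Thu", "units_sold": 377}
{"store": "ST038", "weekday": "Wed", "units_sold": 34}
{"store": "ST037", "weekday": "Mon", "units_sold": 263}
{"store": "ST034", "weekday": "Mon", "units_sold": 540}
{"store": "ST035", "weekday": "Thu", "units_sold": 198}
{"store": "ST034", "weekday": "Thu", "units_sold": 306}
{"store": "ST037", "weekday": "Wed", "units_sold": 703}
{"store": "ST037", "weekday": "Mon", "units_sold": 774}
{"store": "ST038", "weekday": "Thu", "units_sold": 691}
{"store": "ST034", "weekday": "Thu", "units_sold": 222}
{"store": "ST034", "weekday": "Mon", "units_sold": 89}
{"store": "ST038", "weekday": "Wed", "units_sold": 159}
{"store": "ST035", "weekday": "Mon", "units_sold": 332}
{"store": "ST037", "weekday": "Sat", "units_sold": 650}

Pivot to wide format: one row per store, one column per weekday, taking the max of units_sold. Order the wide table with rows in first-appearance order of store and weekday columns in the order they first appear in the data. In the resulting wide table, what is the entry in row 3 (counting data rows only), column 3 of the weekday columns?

754

With rows in first-appearance order of store, row 3 is store=ST035. weekday columns in first-appearance order: Sat, Wed, Mon, Thu; column 3 is Mon.
Long rows with store=ST035, weekday=Mon: max(754, 454, 332) = 754.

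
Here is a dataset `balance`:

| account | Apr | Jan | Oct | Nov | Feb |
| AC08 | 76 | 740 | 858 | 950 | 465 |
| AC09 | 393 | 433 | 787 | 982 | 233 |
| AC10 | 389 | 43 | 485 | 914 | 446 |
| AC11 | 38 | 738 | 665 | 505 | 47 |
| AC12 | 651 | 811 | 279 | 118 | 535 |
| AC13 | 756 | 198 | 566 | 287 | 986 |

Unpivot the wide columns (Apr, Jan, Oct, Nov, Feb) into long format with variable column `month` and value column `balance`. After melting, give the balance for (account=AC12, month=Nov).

118

Unpivoting turns each (account, wide-column) pair into one long row.
The wide cell at row AC12, column Nov holds 118, so the long row (AC12, Nov) has balance=118.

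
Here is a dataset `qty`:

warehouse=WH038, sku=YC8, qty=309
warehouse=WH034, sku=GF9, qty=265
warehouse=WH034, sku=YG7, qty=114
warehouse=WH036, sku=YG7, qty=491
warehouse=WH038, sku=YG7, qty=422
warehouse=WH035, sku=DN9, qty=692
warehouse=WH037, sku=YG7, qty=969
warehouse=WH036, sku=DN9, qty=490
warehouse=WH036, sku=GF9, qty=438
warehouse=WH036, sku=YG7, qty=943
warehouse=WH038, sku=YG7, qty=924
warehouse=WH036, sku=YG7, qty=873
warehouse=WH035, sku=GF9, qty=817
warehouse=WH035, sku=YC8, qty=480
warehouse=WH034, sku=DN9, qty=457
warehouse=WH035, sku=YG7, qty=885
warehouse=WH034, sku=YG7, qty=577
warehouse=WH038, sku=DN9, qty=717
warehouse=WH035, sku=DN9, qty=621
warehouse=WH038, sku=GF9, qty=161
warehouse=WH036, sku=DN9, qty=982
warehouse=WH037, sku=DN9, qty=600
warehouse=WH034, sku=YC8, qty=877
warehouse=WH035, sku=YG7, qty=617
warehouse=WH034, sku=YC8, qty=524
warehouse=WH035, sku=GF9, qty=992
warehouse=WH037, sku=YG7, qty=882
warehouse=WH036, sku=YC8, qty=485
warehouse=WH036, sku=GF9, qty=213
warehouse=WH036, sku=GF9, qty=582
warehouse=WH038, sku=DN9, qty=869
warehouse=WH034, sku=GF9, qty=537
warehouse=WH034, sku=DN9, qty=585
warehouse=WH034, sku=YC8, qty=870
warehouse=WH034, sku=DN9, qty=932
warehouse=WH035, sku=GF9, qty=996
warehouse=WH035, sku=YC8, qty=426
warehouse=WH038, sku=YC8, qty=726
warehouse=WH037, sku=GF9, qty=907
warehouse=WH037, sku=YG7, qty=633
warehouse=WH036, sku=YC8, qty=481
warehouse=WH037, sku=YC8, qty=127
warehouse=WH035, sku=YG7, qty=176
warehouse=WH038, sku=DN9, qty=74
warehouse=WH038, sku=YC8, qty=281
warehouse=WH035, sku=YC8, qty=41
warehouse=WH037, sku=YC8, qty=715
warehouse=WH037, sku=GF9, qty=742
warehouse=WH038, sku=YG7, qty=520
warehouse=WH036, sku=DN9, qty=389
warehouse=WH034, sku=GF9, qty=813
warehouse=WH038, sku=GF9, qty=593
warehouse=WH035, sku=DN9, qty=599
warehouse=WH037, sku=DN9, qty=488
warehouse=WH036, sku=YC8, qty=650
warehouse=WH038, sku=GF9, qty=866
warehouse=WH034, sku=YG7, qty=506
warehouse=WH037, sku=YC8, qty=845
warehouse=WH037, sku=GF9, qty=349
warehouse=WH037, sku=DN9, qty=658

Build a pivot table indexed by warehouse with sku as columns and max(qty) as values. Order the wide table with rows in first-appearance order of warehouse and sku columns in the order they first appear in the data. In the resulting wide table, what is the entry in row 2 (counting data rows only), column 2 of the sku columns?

813

With rows in first-appearance order of warehouse, row 2 is warehouse=WH034. sku columns in first-appearance order: YC8, GF9, YG7, DN9; column 2 is GF9.
Long rows with warehouse=WH034, sku=GF9: max(265, 537, 813) = 813.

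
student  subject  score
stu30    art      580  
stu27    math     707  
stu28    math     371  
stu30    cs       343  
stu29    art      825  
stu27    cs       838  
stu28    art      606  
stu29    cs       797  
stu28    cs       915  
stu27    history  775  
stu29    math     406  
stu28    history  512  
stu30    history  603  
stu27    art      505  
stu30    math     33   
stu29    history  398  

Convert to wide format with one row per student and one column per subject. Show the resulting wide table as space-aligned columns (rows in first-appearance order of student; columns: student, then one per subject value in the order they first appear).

Columns: student plus the 4 distinct subject values (art, math, cs, history).
For example, row stu30 column art takes score=580 from the long row (stu30, art).

student  art  math  cs   history
stu30    580  33    343  603    
stu27    505  707   838  775    
stu28    606  371   915  512    
stu29    825  406   797  398    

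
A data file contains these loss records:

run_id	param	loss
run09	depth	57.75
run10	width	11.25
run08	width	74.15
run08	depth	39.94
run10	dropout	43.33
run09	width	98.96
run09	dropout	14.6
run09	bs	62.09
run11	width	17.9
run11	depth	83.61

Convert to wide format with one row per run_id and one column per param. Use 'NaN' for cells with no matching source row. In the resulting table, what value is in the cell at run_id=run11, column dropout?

NaN

No long-format row has run_id=run11 and param=dropout, so the cell is NaN.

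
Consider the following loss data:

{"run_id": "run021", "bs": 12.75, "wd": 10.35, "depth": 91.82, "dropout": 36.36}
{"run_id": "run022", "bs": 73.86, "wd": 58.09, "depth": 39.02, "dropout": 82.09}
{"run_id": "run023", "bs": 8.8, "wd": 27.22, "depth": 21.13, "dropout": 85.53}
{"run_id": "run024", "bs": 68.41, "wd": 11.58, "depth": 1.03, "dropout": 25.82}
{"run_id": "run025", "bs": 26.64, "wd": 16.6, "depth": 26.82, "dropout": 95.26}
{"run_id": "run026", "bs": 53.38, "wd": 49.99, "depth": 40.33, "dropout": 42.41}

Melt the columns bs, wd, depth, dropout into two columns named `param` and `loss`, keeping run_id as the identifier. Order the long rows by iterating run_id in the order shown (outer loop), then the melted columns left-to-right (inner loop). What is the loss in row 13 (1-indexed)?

24 rows total (6 × 4). Row 13: index ⌊(13-1)/4⌋ = 3 into run_id → run024; (13-1) mod 4 = 0 into the melted columns → bs.
So row 13 is (run024, bs, 68.41); loss = 68.41.

68.41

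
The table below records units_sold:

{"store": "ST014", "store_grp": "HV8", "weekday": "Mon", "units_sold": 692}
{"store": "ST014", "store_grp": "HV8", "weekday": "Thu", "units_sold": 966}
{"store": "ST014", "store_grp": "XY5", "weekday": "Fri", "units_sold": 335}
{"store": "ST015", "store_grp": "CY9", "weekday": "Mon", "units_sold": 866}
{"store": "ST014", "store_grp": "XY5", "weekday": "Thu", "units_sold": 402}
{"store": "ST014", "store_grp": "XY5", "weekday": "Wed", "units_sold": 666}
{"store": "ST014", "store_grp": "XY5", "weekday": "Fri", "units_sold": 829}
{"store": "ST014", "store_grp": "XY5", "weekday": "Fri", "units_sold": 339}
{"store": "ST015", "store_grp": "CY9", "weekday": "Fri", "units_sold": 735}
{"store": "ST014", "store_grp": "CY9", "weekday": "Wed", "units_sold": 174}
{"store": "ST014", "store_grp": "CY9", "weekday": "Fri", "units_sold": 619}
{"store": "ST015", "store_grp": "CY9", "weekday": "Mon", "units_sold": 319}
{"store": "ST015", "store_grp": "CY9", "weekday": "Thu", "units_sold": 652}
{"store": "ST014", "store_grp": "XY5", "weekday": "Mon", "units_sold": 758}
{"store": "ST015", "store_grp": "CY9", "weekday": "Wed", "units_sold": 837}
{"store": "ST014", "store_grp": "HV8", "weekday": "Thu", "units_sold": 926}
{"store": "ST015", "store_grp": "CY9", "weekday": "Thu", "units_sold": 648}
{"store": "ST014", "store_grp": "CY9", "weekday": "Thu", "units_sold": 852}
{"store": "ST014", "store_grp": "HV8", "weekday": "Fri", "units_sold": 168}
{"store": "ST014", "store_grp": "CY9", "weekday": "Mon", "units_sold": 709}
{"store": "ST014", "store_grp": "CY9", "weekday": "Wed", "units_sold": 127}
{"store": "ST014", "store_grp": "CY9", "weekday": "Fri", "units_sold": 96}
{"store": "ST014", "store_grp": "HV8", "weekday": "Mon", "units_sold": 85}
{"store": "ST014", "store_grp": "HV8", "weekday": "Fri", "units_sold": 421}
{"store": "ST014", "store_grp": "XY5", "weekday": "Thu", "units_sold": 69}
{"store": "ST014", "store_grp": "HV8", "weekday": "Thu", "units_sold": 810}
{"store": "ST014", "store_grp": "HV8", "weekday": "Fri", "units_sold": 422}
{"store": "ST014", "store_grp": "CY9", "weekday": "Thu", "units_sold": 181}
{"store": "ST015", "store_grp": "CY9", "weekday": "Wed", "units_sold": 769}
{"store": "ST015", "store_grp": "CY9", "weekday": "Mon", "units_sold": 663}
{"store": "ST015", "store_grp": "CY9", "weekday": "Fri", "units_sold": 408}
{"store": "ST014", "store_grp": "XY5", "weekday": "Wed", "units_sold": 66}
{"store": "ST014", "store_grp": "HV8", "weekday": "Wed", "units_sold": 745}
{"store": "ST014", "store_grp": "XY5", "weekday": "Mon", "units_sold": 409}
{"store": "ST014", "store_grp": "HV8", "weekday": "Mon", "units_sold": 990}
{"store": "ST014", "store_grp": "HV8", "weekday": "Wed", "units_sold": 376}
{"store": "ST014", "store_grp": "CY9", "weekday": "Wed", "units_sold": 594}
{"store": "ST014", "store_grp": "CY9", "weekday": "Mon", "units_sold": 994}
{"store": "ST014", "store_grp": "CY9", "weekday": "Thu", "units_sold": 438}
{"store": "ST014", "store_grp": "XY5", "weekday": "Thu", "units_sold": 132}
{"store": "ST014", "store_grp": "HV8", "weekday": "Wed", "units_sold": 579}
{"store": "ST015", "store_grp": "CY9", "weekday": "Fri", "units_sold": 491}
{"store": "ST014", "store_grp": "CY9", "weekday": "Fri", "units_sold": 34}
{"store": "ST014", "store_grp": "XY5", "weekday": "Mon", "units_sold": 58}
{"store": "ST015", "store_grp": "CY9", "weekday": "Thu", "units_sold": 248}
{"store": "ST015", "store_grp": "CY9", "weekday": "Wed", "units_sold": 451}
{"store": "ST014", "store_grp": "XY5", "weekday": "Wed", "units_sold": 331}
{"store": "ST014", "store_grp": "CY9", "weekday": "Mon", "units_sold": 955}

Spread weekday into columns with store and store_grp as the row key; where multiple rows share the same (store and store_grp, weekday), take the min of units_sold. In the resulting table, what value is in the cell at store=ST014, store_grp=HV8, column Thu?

810

Rows with store=ST014, store_grp=HV8 and weekday=Thu: units_sold values are 966, 926, 810.
min(966, 926, 810) = 810.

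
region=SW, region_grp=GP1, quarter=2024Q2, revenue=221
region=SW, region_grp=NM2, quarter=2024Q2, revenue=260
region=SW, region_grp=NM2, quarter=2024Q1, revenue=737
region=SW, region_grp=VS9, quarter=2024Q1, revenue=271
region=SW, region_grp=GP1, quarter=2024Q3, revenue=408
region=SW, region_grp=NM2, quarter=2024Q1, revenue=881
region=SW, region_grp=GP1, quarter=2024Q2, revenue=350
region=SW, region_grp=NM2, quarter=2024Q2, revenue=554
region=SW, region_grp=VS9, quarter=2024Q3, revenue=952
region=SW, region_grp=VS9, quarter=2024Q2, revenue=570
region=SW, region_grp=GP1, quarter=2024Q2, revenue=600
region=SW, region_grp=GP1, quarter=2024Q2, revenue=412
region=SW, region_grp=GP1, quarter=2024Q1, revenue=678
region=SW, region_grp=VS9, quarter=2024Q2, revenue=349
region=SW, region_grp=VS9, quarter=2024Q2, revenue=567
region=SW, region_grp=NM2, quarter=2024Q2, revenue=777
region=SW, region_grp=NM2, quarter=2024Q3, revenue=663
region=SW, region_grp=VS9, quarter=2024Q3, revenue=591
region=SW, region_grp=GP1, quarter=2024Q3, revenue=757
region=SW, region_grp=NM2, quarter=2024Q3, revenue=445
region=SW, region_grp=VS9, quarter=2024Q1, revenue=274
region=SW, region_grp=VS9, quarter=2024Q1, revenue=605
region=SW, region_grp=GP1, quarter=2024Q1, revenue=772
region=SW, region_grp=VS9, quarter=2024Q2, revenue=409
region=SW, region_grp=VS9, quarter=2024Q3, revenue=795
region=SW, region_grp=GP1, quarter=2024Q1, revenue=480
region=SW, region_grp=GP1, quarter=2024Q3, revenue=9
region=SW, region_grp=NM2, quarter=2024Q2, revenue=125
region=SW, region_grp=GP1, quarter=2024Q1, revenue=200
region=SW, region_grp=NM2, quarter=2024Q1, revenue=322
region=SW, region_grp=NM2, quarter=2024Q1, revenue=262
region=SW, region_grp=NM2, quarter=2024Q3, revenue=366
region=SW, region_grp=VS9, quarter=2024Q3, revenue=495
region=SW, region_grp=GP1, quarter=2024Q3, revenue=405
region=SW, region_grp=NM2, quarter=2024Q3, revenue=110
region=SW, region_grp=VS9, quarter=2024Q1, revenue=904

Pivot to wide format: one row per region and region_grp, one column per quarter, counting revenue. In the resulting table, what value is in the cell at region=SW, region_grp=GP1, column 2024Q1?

Rows with region=SW, region_grp=GP1 and quarter=2024Q1: revenue values are 678, 772, 480, 200.
4 rows match — count = 4.

4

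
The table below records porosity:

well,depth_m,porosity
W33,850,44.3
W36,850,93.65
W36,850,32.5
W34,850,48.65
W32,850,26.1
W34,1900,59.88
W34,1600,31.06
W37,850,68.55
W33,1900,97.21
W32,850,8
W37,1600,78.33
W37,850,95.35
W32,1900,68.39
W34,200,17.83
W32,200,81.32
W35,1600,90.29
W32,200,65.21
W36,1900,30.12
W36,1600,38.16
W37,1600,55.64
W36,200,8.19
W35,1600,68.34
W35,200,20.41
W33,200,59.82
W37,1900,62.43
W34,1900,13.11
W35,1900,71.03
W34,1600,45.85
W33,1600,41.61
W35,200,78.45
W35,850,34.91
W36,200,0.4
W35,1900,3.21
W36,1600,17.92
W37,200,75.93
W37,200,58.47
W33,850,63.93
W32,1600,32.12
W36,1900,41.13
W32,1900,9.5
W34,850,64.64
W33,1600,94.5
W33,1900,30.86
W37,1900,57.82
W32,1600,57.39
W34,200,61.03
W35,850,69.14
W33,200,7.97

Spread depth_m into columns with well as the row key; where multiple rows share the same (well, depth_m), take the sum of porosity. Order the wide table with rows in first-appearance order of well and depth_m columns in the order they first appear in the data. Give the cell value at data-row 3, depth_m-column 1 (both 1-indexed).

With rows in first-appearance order of well, row 3 is well=W34. depth_m columns in first-appearance order: 850, 1900, 1600, 200; column 1 is 850.
Long rows with well=W34, depth_m=850: 48.65 + 64.64 = 113.29.

113.29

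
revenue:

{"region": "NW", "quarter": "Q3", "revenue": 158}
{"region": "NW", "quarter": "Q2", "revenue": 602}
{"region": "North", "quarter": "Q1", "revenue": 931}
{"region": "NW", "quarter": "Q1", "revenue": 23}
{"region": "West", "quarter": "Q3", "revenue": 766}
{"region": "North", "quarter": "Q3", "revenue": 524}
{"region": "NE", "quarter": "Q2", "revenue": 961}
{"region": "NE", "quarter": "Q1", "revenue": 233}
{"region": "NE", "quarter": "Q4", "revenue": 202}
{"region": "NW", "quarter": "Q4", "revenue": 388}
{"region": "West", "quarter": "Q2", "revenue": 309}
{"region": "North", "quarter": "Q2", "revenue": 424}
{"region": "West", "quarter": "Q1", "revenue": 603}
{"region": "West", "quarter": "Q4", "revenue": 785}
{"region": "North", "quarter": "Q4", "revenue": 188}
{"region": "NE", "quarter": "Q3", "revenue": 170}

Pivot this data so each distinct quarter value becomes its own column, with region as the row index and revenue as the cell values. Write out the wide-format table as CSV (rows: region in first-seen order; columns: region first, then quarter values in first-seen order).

Columns: region plus the 4 distinct quarter values (Q3, Q2, Q1, Q4).
For example, row NW column Q3 takes revenue=158 from the long row (NW, Q3).

region,Q3,Q2,Q1,Q4
NW,158,602,23,388
North,524,424,931,188
West,766,309,603,785
NE,170,961,233,202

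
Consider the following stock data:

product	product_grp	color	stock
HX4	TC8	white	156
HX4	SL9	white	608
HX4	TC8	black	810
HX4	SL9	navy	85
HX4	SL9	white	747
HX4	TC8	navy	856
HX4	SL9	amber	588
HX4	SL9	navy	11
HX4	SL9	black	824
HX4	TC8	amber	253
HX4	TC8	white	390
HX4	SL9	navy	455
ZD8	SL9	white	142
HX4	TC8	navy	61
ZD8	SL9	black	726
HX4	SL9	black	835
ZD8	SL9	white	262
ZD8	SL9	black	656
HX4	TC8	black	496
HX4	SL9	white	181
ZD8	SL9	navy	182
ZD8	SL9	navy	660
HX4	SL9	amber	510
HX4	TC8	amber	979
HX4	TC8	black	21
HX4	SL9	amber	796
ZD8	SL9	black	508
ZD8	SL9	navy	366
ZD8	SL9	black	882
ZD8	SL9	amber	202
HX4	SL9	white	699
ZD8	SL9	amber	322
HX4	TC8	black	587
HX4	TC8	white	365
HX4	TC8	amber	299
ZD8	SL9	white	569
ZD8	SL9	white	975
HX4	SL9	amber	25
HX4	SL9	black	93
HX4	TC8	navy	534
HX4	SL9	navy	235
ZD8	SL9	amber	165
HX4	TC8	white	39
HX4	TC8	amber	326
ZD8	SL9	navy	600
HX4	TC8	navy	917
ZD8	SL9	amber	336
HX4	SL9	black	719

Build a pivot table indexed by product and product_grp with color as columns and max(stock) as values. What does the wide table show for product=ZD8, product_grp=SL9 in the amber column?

336

Rows with product=ZD8, product_grp=SL9 and color=amber: stock values are 202, 322, 165, 336.
max(202, 322, 165, 336) = 336.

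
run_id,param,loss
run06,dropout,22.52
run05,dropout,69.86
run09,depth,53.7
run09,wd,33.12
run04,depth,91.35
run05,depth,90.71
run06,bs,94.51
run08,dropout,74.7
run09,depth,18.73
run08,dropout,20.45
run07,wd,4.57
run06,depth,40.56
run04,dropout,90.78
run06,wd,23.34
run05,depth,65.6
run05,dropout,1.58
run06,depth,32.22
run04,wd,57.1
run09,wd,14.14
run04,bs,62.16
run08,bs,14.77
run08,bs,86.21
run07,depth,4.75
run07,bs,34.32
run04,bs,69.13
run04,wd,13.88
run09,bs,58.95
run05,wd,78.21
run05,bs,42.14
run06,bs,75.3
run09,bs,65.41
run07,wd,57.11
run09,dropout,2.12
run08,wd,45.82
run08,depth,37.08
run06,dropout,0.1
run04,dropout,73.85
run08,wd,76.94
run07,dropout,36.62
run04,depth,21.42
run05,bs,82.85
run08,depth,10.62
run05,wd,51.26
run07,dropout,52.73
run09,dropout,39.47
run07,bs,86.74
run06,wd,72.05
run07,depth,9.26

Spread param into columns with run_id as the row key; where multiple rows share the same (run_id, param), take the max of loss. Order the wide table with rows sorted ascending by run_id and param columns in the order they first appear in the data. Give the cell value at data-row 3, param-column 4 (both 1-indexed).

With rows sorted ascending by run_id, row 3 is run_id=run06. param columns in first-appearance order: dropout, depth, wd, bs; column 4 is bs.
Long rows with run_id=run06, param=bs: max(94.51, 75.3) = 94.51.

94.51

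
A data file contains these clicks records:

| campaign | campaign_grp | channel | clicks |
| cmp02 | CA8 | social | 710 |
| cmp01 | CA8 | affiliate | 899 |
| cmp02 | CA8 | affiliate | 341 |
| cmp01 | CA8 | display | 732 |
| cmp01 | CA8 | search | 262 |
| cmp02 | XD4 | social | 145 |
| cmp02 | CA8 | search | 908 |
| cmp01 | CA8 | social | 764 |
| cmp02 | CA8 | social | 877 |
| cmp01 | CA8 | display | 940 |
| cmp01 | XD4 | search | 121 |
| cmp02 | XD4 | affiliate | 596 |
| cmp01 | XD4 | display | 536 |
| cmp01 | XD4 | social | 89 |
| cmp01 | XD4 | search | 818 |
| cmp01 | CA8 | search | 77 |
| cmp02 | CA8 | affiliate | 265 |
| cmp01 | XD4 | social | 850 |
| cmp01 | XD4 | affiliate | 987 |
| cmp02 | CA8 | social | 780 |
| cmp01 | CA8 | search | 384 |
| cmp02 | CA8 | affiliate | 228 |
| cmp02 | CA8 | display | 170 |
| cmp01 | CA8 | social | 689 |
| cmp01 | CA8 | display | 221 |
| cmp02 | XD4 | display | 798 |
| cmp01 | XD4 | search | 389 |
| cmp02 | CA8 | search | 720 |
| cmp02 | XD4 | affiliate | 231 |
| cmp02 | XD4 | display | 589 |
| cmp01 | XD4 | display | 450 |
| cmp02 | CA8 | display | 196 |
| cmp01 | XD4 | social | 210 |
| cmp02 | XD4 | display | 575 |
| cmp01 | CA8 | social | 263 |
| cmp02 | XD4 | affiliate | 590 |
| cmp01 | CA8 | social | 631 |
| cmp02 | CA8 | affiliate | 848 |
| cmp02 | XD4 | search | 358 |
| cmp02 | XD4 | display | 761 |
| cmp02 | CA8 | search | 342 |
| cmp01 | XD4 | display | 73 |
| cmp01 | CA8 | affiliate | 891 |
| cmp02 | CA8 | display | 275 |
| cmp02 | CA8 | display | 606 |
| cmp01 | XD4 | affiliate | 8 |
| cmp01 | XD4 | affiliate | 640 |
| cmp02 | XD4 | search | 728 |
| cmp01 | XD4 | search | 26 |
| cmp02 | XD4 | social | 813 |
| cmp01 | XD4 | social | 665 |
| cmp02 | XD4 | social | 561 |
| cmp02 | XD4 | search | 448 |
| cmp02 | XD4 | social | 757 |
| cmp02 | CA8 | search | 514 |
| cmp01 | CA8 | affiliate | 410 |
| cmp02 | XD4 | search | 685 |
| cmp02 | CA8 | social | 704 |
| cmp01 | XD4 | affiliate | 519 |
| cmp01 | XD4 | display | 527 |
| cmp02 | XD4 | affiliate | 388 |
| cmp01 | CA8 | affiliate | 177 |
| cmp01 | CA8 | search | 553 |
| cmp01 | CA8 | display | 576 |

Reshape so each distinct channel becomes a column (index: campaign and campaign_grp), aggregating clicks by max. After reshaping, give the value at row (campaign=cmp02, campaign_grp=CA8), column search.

908

Rows with campaign=cmp02, campaign_grp=CA8 and channel=search: clicks values are 908, 720, 342, 514.
max(908, 720, 342, 514) = 908.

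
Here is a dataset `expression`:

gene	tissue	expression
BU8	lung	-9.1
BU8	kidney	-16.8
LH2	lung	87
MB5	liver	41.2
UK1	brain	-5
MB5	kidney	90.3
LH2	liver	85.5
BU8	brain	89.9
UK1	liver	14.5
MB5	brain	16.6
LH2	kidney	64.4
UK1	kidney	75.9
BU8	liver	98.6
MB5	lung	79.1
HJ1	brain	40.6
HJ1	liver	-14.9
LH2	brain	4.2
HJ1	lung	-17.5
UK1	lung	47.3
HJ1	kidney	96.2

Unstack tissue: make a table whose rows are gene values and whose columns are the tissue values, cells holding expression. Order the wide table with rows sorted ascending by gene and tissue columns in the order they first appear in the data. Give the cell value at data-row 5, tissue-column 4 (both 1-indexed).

With rows sorted ascending by gene, row 5 is gene=UK1. tissue columns in first-appearance order: lung, kidney, liver, brain; column 4 is brain.
Long rows with gene=UK1, tissue=brain: expression = -5.

-5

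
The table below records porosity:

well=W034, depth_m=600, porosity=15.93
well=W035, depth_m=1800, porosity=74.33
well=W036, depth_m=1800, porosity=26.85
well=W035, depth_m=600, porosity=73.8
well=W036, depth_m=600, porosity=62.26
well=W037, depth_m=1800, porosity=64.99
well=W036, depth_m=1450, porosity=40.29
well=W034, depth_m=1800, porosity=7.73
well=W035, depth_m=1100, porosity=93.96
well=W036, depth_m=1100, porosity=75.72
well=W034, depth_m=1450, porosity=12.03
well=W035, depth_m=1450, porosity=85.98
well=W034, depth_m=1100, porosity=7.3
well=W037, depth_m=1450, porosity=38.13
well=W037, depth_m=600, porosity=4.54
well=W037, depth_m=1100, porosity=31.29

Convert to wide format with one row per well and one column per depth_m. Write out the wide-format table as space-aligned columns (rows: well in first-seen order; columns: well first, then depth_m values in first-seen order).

well  600    1800   1450   1100 
W034  15.93  7.73   12.03  7.3  
W035  73.8   74.33  85.98  93.96
W036  62.26  26.85  40.29  75.72
W037  4.54   64.99  38.13  31.29

Columns: well plus the 4 distinct depth_m values (600, 1800, 1450, 1100).
For example, row W034 column 600 takes porosity=15.93 from the long row (W034, 600).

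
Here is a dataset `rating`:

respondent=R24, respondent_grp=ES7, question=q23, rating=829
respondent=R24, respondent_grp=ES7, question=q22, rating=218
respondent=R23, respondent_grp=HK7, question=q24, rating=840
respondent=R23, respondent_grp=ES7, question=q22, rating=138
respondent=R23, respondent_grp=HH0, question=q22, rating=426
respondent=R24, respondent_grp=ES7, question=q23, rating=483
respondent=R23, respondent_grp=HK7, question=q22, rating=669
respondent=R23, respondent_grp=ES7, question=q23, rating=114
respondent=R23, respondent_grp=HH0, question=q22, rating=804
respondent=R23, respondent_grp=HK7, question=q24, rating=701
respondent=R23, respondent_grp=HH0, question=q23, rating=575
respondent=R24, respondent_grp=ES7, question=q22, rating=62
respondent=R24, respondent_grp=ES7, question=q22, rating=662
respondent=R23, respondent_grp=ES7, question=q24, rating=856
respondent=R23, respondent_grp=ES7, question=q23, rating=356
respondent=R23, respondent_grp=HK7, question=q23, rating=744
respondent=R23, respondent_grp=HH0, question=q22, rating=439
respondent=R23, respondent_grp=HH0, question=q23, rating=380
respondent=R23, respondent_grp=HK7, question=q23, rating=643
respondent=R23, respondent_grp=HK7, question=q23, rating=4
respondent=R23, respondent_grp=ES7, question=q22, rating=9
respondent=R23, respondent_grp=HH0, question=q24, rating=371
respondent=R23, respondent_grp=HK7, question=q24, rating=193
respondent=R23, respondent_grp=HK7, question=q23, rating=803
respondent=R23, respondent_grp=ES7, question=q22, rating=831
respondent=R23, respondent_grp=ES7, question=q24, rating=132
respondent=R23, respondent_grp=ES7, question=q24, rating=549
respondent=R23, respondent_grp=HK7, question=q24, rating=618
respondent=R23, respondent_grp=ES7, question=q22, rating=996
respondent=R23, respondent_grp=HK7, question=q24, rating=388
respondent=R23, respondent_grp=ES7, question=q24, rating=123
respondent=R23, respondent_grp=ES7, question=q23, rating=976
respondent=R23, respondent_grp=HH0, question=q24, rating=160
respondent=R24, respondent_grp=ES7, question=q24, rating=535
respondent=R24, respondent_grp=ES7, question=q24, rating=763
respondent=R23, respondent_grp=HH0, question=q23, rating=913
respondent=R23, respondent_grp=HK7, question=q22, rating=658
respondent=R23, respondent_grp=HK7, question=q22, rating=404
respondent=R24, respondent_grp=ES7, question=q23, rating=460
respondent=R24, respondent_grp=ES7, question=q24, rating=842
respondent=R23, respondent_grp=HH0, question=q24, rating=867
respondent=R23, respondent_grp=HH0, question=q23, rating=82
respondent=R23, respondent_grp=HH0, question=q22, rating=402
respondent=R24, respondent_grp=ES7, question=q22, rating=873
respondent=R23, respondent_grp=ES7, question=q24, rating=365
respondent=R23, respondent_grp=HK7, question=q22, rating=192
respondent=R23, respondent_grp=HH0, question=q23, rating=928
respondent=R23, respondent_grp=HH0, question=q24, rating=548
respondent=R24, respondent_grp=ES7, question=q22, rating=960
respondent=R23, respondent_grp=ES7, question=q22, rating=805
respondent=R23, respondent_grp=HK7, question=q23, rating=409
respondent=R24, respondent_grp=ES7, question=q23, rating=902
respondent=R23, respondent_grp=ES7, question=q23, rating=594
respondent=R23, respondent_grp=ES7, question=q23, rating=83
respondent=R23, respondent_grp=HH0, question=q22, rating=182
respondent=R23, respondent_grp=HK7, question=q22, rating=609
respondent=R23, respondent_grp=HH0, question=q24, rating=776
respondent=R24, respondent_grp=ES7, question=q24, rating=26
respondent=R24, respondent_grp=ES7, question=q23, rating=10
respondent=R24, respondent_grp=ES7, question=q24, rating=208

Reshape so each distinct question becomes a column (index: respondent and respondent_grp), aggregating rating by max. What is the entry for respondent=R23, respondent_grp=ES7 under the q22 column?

996

Rows with respondent=R23, respondent_grp=ES7 and question=q22: rating values are 138, 9, 831, 996, 805.
max(138, 9, 831, 996, 805) = 996.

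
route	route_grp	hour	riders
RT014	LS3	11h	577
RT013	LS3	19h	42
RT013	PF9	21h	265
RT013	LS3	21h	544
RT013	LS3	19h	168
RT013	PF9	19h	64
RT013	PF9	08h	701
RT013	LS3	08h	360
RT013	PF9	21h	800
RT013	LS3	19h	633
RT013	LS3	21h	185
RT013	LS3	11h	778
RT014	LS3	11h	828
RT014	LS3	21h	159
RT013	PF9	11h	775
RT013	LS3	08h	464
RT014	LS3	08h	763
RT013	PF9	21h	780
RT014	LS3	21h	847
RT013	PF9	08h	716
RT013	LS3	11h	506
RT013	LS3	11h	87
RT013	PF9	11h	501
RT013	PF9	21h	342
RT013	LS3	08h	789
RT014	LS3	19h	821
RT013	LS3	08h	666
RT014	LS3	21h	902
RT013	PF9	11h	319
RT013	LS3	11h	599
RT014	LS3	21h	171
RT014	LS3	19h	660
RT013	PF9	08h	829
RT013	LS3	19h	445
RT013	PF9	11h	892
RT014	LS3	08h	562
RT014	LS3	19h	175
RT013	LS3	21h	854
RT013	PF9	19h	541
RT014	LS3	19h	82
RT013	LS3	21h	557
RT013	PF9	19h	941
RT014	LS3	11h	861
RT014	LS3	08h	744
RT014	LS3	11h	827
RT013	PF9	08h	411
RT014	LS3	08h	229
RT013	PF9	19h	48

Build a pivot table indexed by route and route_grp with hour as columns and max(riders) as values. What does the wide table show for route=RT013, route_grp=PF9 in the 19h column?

Rows with route=RT013, route_grp=PF9 and hour=19h: riders values are 64, 541, 941, 48.
max(64, 541, 941, 48) = 941.

941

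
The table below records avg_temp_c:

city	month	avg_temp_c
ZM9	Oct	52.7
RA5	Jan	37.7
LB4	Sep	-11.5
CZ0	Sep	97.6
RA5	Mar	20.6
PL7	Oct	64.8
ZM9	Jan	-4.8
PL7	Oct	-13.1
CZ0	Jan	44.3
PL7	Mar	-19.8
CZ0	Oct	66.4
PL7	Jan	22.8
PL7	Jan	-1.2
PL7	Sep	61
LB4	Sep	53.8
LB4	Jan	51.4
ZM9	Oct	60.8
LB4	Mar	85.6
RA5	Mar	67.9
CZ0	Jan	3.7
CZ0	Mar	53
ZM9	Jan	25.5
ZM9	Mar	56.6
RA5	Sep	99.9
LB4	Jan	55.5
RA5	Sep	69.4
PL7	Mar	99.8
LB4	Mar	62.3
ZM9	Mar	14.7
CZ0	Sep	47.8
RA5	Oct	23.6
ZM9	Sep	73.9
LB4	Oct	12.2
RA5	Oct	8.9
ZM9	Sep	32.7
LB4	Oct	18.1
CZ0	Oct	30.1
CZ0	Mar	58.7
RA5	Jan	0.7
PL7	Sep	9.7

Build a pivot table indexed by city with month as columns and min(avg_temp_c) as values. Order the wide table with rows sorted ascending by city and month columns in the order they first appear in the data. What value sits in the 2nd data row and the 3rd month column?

-11.5

With rows sorted ascending by city, row 2 is city=LB4. month columns in first-appearance order: Oct, Jan, Sep, Mar; column 3 is Sep.
Long rows with city=LB4, month=Sep: min(-11.5, 53.8) = -11.5.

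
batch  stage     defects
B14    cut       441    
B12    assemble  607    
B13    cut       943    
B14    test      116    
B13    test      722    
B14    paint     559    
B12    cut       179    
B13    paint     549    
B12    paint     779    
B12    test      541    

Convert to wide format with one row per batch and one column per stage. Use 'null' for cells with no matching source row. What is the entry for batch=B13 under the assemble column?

No long-format row has batch=B13 and stage=assemble, so the cell is null.

null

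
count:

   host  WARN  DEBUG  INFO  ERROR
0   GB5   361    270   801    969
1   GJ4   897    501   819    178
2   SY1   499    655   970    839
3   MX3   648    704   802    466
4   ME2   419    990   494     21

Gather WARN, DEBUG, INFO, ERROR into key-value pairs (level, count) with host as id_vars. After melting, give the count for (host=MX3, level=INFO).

802

Unpivoting turns each (host, wide-column) pair into one long row.
The wide cell at row MX3, column INFO holds 802, so the long row (MX3, INFO) has count=802.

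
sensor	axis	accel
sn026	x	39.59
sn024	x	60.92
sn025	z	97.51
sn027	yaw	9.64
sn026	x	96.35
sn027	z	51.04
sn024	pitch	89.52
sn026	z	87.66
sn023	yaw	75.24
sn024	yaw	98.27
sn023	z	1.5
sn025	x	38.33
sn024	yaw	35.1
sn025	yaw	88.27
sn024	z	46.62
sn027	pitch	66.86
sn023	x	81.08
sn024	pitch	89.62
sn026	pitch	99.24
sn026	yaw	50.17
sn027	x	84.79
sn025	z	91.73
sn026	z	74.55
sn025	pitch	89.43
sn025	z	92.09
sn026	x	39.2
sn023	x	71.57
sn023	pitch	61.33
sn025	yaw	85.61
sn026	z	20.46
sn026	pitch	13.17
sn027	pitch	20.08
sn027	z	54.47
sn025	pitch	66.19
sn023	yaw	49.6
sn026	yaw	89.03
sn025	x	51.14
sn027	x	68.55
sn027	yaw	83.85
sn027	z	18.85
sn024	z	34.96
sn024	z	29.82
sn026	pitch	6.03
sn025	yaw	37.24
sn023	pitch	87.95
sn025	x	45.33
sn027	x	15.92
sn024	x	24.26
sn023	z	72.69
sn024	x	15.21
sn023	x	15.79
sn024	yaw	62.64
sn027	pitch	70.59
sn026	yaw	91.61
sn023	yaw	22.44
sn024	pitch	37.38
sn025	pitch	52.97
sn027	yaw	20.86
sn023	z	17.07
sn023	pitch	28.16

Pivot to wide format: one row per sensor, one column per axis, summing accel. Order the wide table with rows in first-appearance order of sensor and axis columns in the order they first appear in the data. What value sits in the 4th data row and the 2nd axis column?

With rows in first-appearance order of sensor, row 4 is sensor=sn027. axis columns in first-appearance order: x, z, yaw, pitch; column 2 is z.
Long rows with sensor=sn027, axis=z: 51.04 + 54.47 + 18.85 = 124.36.

124.36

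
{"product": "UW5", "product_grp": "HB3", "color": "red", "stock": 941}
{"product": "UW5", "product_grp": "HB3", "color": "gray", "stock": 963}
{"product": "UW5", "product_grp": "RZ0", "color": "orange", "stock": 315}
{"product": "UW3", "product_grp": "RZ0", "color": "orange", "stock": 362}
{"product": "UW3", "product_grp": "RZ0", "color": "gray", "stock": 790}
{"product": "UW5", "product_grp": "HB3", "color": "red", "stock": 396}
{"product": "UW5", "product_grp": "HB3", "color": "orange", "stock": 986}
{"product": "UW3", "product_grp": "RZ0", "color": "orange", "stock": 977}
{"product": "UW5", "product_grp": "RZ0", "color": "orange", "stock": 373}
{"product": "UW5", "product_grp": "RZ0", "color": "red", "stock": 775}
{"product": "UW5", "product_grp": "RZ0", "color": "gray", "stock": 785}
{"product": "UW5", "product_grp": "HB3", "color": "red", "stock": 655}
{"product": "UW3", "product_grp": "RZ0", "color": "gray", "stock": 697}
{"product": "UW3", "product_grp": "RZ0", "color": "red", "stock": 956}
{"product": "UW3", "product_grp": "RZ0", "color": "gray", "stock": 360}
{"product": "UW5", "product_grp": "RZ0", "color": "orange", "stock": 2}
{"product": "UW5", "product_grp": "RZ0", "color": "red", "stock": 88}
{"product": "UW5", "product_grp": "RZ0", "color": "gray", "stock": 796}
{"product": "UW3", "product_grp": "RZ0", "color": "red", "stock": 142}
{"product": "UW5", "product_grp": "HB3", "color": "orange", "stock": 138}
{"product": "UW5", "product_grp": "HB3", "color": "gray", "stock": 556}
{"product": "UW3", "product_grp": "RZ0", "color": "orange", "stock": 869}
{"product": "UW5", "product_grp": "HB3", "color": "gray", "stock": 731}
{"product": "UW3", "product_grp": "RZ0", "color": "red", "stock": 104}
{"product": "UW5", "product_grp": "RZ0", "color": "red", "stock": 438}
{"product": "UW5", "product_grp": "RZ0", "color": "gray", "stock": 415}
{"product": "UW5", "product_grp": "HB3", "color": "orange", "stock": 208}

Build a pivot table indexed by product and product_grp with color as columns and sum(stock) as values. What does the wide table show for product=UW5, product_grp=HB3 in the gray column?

2250

Rows with product=UW5, product_grp=HB3 and color=gray: stock values are 963, 556, 731.
963 + 556 + 731 = 2250.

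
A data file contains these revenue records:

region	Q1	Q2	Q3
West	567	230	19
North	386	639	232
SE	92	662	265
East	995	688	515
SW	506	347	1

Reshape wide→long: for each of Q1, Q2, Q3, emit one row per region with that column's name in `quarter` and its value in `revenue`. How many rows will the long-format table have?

5 region values × 3 melted columns = 15 rows.

15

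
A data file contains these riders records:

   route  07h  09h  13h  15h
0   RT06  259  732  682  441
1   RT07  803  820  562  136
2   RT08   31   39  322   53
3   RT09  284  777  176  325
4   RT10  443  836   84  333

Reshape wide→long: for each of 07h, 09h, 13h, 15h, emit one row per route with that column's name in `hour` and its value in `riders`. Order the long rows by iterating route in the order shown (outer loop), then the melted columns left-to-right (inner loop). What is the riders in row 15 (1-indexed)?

20 rows total (5 × 4). Row 15: index ⌊(15-1)/4⌋ = 3 into route → RT09; (15-1) mod 4 = 2 into the melted columns → 13h.
So row 15 is (RT09, 13h, 176); riders = 176.

176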